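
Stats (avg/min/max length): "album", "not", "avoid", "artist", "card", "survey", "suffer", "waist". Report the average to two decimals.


Lengths: "album"=5, "not"=3, "avoid"=5, "artist"=6, "card"=4, "survey"=6, "suffer"=6, "waist"=5
Sum = 40, Count = 8
Average = 40/8 = 5.00
= avg=5.00, min=3, max=6


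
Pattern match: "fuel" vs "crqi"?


Pattern of "fuel": [0, 1, 2, 3]
Pattern of "crqi": [0, 1, 2, 3]
Patterns match
Same pattern = Yes


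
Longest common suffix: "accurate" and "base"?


Word 1: "accurate"
Word 2: "base"
Comparing from end:
  Pos -1: 'e' == 'e'
  Pos -2: 't' != 's' (stop)
LCS = "e" (length 1)


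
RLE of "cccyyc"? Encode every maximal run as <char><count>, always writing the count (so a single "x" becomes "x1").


String: "cccyyc"
Scanning for consecutive runs:
  'c' x 3
  'y' x 2
  'c' x 1
RLE = "c3y2c1"


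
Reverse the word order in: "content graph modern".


Original: "content graph modern"
Words (1..n): content | graph | modern
Reversed (n..1): modern | graph | content
Result = "modern graph content"


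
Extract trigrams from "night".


Word: "night" (length 5)
Number of trigrams = 5 - 3 + 1 = 3
  Position 0: "nig"
  Position 1: "igh"
  Position 2: "ght"
Trigrams = "nig", "igh", "ght"


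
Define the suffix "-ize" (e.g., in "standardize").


Suffix: -ize
As in: standardize -> standard + -ize
Meaning = to make


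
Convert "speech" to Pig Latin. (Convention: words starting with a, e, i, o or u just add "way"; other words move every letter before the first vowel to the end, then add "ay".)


Word: "speech"
Starts with consonant(s) → move to end, add 'ay'
Consonant cluster: "sp"
Pig Latin = "eechspay"


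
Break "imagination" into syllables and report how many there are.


Word: "imagination"
Syllable breakdown: i · mag · i · na · tion
Counting: 5 parts
= 5 syllables


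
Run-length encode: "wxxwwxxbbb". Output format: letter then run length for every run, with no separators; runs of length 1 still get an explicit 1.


String: "wxxwwxxbbb"
Scanning for consecutive runs:
  'w' x 1
  'x' x 2
  'w' x 2
  'x' x 2
  'b' x 3
RLE = "w1x2w2x2b3"


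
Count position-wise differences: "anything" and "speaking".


Comparing character by character (same length = 8):
  Pos 0: 'a' vs 's' !=
  Pos 1: 'n' vs 'p' !=
  Pos 2: 'y' vs 'e' !=
  Pos 3: 't' vs 'a' !=
  Pos 4: 'h' vs 'k' !=
  Pos 5: 'i' vs 'i' =
  Pos 6: 'n' vs 'n' =
  Pos 7: 'g' vs 'g' =
Hamming distance = 5


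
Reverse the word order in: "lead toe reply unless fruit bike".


Original: "lead toe reply unless fruit bike"
Words (1..n): lead | toe | reply | unless | fruit | bike
Reversed (n..1): bike | fruit | unless | reply | toe | lead
Result = "bike fruit unless reply toe lead"


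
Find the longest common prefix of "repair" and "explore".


Word 1: "repair"
Word 2: "explore"
Comparing from start:
  Pos 0: 'r' != 'e' (stop)
LCP = "" (length 0)


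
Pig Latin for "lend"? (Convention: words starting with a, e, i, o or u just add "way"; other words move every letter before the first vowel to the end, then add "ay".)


Word: "lend"
Starts with consonant(s) → move to end, add 'ay'
Consonant cluster: "l"
Pig Latin = "endlay"


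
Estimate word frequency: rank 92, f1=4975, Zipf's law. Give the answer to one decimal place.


Zipf's law: f(r) = f(1) / r
f(1) = 4975
f(92) = 4975 / 92
= 54.1 occurrences


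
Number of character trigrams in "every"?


Word: "every" (length 5)
Number of 3-grams = length - 3 + 1 = 5 - 3 + 1
= 3


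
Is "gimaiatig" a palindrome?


Word: "gimaiatig"
Reversed: "gitaiamig"
Forward == Backward? gimaiatig != gitaiamig
Palindrome = No


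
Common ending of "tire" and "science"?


Word 1: "tire"
Word 2: "science"
Comparing from end:
  Pos -1: 'e' == 'e'
  Pos -2: 'r' != 'c' (stop)
LCS = "e" (length 1)


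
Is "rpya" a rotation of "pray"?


Word: "pray", Candidate: "rpya"
Method: check if candidate is substring of word+word
"praypray" contains "rpya"? No
Is rotation = No


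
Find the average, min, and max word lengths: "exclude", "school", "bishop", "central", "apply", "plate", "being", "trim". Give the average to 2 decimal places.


Lengths: "exclude"=7, "school"=6, "bishop"=6, "central"=7, "apply"=5, "plate"=5, "being"=5, "trim"=4
Sum = 45, Count = 8
Average = 45/8 = 5.63
= avg=5.63, min=4, max=7


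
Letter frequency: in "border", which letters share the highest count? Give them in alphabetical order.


Word: "border"
Letter counts:
  'b': 1
  'd': 1
  'e': 1
  'o': 1
  'r': 2
Maximum count = 2
Most frequent = 'r' (2 times each)


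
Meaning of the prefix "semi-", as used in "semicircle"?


Prefix: semi-
Example: semicircle = semi- + circle
Meaning = half


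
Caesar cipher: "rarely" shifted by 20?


Word: "rarely"
Shift: 20
Each letter → (letter + shift) mod 26:
  'r' (17) + 20 = 11 → 'l'
  'a' (0) + 20 = 20 → 'u'
  'r' (17) + 20 = 11 → 'l'
  'e' (4) + 20 = 24 → 'y'
  'l' (11) + 20 = 5 → 'f'
  'y' (24) + 20 = 18 → 's'
Result = "lulyfs"


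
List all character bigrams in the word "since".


Word: "since" (length 5)
Number of bigrams = 5 - 2 + 1 = 4
  Position 0: "si"
  Position 1: "in"
  Position 2: "nc"
  Position 3: "ce"
Bigrams = "si", "in", "nc", "ce"


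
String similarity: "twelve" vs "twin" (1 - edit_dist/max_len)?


Word 1: "twelve" (length 6)
Word 2: "twin" (length 4)
One optimal edit sequence:
  1. keep 't'
  2. keep 'w'
  3. delete 'e'  (+1)
  4. delete 'l'  (+1)
  5. substitute 'v' -> 'i'  (+1)
  6. substitute 'e' -> 'n'  (+1)
Edit distance = 4
Max length = max(6, 4) = 6
Similarity = 1 - 4/6
= 0.3333


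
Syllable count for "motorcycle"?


Word: "motorcycle"
Syllable breakdown: mo · tor · cy · cle
Counting: 4 parts
= 4 syllables


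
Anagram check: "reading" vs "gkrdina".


Word 1: "reading" → sorted: adeginr
Word 2: "gkrdina" → sorted: adgiknr
Same letters? adeginr != adgiknr
Anagram = No


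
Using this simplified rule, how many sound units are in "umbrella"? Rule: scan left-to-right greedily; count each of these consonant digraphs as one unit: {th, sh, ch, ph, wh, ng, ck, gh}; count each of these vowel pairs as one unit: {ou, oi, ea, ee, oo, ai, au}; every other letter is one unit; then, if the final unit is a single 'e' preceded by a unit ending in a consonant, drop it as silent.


Word: "umbrella" (8 letters)
Left-to-right scan:
  [1] 'u' (letter)
  [2] 'm' (letter)
  [3] 'b' (letter)
  [4] 'r' (letter)
  [5] 'e' (letter)
  [6] 'l' (letter)
  [7] 'l' (letter)
  [8] 'a' (letter)
Units from scan: 8
Sound units = 8 units


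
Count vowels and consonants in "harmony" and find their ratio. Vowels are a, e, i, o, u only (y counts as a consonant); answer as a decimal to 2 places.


Word: "harmony"
Vowels (a,e,i,o,u): 2
Consonants: 5
Ratio = 2/5
= 0.40


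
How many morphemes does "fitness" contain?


Word: "fitness"
Morphemes: fit | -ness
Each morpheme carries meaning
= 2 morphemes


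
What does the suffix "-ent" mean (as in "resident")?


Suffix: -ent
As in: resident -> reside + -ent, with a spelling change
Meaning = one who / that which


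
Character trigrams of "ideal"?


Word: "ideal" (length 5)
Number of trigrams = 5 - 3 + 1 = 3
  Position 0: "ide"
  Position 1: "dea"
  Position 2: "eal"
Trigrams = "ide", "dea", "eal"


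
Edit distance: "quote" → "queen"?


Word 1: "quote" (length 5)
Word 2: "queen" (length 5)
One optimal edit sequence (insert/delete/substitute each cost 1):
  1. keep 'q'
  2. keep 'u'
  3. substitute 'o' -> 'e'  (+1)
  4. substitute 't' -> 'e'  (+1)
  5. substitute 'e' -> 'n'  (+1)
Total edit operations: 3
Edit distance = 3


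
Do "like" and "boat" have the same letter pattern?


Pattern of "like": [0, 1, 2, 3]
Pattern of "boat": [0, 1, 2, 3]
Patterns match
Same pattern = Yes


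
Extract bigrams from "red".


Word: "red" (length 3)
Number of bigrams = 3 - 2 + 1 = 2
  Position 0: "re"
  Position 1: "ed"
Bigrams = "re", "ed"


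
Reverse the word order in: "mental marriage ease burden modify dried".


Original: "mental marriage ease burden modify dried"
Words (1..n): mental | marriage | ease | burden | modify | dried
Reversed (n..1): dried | modify | burden | ease | marriage | mental
Result = "dried modify burden ease marriage mental"


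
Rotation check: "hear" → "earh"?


Word: "hear", Candidate: "earh"
Method: check if candidate is substring of word+word
"hearhear" contains "earh"? Yes
Is rotation = Yes


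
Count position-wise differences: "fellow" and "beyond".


Comparing character by character (same length = 6):
  Pos 0: 'f' vs 'b' !=
  Pos 1: 'e' vs 'e' =
  Pos 2: 'l' vs 'y' !=
  Pos 3: 'l' vs 'o' !=
  Pos 4: 'o' vs 'n' !=
  Pos 5: 'w' vs 'd' !=
Hamming distance = 5


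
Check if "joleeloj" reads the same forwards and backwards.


Word: "joleeloj"
Reversed: "joleeloj"
Forward == Backward? joleeloj == joleeloj
Palindrome = Yes


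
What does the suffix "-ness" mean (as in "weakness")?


Suffix: -ness
Example: weakness = weak + -ness
Meaning = state of being


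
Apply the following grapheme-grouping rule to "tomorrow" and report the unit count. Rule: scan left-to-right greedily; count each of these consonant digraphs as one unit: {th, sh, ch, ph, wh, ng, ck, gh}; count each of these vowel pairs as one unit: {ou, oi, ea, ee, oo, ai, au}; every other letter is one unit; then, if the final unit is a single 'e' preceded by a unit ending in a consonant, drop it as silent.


Word: "tomorrow" (8 letters)
Left-to-right scan:
  (1) 't' (letter)
  (2) 'o' (letter)
  (3) 'm' (letter)
  (4) 'o' (letter)
  (5) 'r' (letter)
  (6) 'r' (letter)
  (7) 'o' (letter)
  (8) 'w' (letter)
Units from scan: 8
Sound units = 8 units


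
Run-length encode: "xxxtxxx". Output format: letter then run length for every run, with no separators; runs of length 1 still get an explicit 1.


String: "xxxtxxx"
Scanning for consecutive runs:
  'x' x 3
  't' x 1
  'x' x 3
RLE = "x3t1x3"


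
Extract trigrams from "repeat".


Word: "repeat" (length 6)
Number of trigrams = 6 - 3 + 1 = 4
  Position 0: "rep"
  Position 1: "epe"
  Position 2: "pea"
  Position 3: "eat"
Trigrams = "rep", "epe", "pea", "eat"


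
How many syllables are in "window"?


Word: "window"
Syllable breakdown: win · dow
Counting: 2 parts
= 2 syllables


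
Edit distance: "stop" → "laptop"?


Word 1: "stop" (length 4)
Word 2: "laptop" (length 6)
One optimal edit sequence (insert/delete/substitute each cost 1):
  1. insert 'l'  (+1)
  2. insert 'a'  (+1)
  3. substitute 's' -> 'p'  (+1)
  4. keep 't'
  5. keep 'o'
  6. keep 'p'
Total edit operations: 3
Edit distance = 3


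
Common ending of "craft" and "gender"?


Word 1: "craft"
Word 2: "gender"
Comparing from end:
  Pos -1: 't' != 'r' (stop)
LCS = "" (length 0)


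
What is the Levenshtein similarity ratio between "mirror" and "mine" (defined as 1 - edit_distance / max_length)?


Word 1: "mirror" (length 6)
Word 2: "mine" (length 4)
One optimal edit sequence:
  1. keep 'm'
  2. keep 'i'
  3. delete 'r'  (+1)
  4. delete 'r'  (+1)
  5. substitute 'o' -> 'n'  (+1)
  6. substitute 'r' -> 'e'  (+1)
Edit distance = 4
Max length = max(6, 4) = 6
Similarity = 1 - 4/6
= 0.3333


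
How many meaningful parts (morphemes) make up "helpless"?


Word: "helpless"
Morphemes: help / -less
Each morpheme carries meaning
= 2 morphemes


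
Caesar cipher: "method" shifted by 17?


Word: "method"
Shift: 17
Each letter → (letter + shift) mod 26:
  'm' (12) + 17 = 3 → 'd'
  'e' (4) + 17 = 21 → 'v'
  't' (19) + 17 = 10 → 'k'
  'h' (7) + 17 = 24 → 'y'
  'o' (14) + 17 = 5 → 'f'
  'd' (3) + 17 = 20 → 'u'
Result = "dvkyfu"


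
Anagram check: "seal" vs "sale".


Word 1: "seal" → sorted: aels
Word 2: "sale" → sorted: aels
Same letters? aels == aels
Anagram = Yes


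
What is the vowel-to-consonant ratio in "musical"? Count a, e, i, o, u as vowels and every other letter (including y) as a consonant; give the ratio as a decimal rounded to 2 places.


Word: "musical"
Vowels (a,e,i,o,u): 3
Consonants: 4
Ratio = 3/4
= 0.75


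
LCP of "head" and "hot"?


Word 1: "head"
Word 2: "hot"
Comparing from start:
  Pos 0: 'h' == 'h'
  Pos 1: 'e' != 'o' (stop)
LCP = "h" (length 1)


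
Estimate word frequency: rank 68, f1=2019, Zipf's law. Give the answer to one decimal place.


Zipf's law: f(r) = f(1) / r
f(1) = 2019
f(68) = 2019 / 68
= 29.7 occurrences


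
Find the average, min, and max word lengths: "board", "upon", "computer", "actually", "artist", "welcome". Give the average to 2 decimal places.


Lengths: "board"=5, "upon"=4, "computer"=8, "actually"=8, "artist"=6, "welcome"=7
Sum = 38, Count = 6
Average = 38/6 = 6.33
= avg=6.33, min=4, max=8


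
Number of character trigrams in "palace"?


Word: "palace" (length 6)
Number of 3-grams = length - 3 + 1 = 6 - 3 + 1
= 4


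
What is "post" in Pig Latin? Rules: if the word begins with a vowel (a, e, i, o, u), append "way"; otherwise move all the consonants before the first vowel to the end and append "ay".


Word: "post"
Starts with consonant(s) → move to end, add 'ay'
Consonant cluster: "p"
Pig Latin = "ostpay"


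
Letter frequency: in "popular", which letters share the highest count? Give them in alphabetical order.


Word: "popular"
Letter counts:
  'a': 1
  'l': 1
  'o': 1
  'p': 2
  'r': 1
  'u': 1
Maximum count = 2
Most frequent = 'p' (2 times each)


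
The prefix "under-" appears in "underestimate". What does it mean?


Prefix: under-
Example: underestimate (under- + estimate)
Meaning = insufficient


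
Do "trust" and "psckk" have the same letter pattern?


Pattern of "trust": [0, 1, 2, 3, 0]
Pattern of "psckk": [0, 1, 2, 3, 3]
Patterns do not match
Same pattern = No


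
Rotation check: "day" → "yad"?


Word: "day", Candidate: "yad"
Method: check if candidate is substring of word+word
"dayday" contains "yad"? No
Is rotation = No


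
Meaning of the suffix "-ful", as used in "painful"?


Suffix: -ful
As in: painful -> pain + -ful
Meaning = full of


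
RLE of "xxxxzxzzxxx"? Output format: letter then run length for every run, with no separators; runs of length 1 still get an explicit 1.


String: "xxxxzxzzxxx"
Scanning for consecutive runs:
  'x' x 4
  'z' x 1
  'x' x 1
  'z' x 2
  'x' x 3
RLE = "x4z1x1z2x3"


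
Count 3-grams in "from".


Word: "from" (length 4)
Number of 3-grams = length - 3 + 1 = 4 - 3 + 1
= 2


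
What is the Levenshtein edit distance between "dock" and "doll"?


Word 1: "dock" (length 4)
Word 2: "doll" (length 4)
One optimal edit sequence (insert/delete/substitute each cost 1):
  1. keep 'd'
  2. keep 'o'
  3. substitute 'c' -> 'l'  (+1)
  4. substitute 'k' -> 'l'  (+1)
Total edit operations: 2
Edit distance = 2


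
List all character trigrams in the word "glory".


Word: "glory" (length 5)
Number of trigrams = 5 - 3 + 1 = 3
  Position 0: "glo"
  Position 1: "lor"
  Position 2: "ory"
Trigrams = "glo", "lor", "ory"


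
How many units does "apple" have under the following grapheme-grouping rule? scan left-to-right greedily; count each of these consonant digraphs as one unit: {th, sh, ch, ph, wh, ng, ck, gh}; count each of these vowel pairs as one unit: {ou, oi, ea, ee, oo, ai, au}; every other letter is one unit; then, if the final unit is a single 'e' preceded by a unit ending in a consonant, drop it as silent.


Word: "apple" (5 letters)
Left-to-right scan:
  [1] 'a' (letter)
  [2] 'p' (letter)
  [3] 'p' (letter)
  [4] 'l' (letter)
  [5] 'e' (letter)
Units from scan: 5
Final unit is 'e' after a consonant -> drop as silent (-1)
Sound units = 4 units


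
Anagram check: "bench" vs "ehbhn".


Word 1: "bench" → sorted: bcehn
Word 2: "ehbhn" → sorted: behhn
Same letters? bcehn != behhn
Anagram = No


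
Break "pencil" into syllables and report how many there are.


Word: "pencil"
Syllable breakdown: pen-cil
Counting: 2 parts
= 2 syllables


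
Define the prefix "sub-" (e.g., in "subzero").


Prefix: sub-
Example: subzero = sub- + zero
Meaning = under / below


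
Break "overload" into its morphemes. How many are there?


Word: "overload"
Morphemes: over- / load
Each morpheme carries meaning
= 2 morphemes


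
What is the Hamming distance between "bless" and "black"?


Comparing character by character (same length = 5):
  Pos 0: 'b' vs 'b' =
  Pos 1: 'l' vs 'l' =
  Pos 2: 'e' vs 'a' !=
  Pos 3: 's' vs 'c' !=
  Pos 4: 's' vs 'k' !=
Hamming distance = 3


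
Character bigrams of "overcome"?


Word: "overcome" (length 8)
Number of bigrams = 8 - 2 + 1 = 7
  Position 0: "ov"
  Position 1: "ve"
  Position 2: "er"
  Position 3: "rc"
  Position 4: "co"
  Position 5: "om"
  Position 6: "me"
Bigrams = "ov", "ve", "er", "rc", "co", "om", "me"


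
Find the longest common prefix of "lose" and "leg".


Word 1: "lose"
Word 2: "leg"
Comparing from start:
  Pos 0: 'l' == 'l'
  Pos 1: 'o' != 'e' (stop)
LCP = "l" (length 1)


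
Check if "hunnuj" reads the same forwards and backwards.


Word: "hunnuj"
Reversed: "junnuh"
Forward == Backward? hunnuj != junnuh
Palindrome = No


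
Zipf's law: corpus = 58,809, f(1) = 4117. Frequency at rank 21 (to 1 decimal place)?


Zipf's law: f(r) = f(1) / r
f(1) = 4117
f(21) = 4117 / 21
= 196.0 occurrences


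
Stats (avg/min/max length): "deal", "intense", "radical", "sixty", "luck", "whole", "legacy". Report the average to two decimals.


Lengths: "deal"=4, "intense"=7, "radical"=7, "sixty"=5, "luck"=4, "whole"=5, "legacy"=6
Sum = 38, Count = 7
Average = 38/7 = 5.43
= avg=5.43, min=4, max=7


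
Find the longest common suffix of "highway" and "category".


Word 1: "highway"
Word 2: "category"
Comparing from end:
  Pos -1: 'y' == 'y'
  Pos -2: 'a' != 'r' (stop)
LCS = "y" (length 1)


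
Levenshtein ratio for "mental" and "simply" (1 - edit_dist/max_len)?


Word 1: "mental" (length 6)
Word 2: "simply" (length 6)
One optimal edit sequence:
  1. substitute 'm' -> 's'  (+1)
  2. substitute 'e' -> 'i'  (+1)
  3. substitute 'n' -> 'm'  (+1)
  4. substitute 't' -> 'p'  (+1)
  5. substitute 'a' -> 'l'  (+1)
  6. substitute 'l' -> 'y'  (+1)
Edit distance = 6
Max length = max(6, 6) = 6
Similarity = 1 - 6/6
= 0.0000


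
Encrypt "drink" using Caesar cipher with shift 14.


Word: "drink"
Shift: 14
Each letter → (letter + shift) mod 26:
  'd' (3) + 14 = 17 → 'r'
  'r' (17) + 14 = 5 → 'f'
  'i' (8) + 14 = 22 → 'w'
  'n' (13) + 14 = 1 → 'b'
  'k' (10) + 14 = 24 → 'y'
Result = "rfwby"


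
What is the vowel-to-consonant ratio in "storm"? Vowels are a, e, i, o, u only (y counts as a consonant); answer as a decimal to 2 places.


Word: "storm"
Vowels (a,e,i,o,u): 1
Consonants: 4
Ratio = 1/4
= 0.25


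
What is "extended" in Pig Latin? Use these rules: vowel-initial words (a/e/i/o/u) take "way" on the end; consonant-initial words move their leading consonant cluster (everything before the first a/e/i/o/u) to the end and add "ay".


Word: "extended"
Starts with vowel → add 'way'
Pig Latin = "extendedway"


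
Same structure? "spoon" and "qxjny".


Pattern of "spoon": [0, 1, 2, 2, 3]
Pattern of "qxjny": [0, 1, 2, 3, 4]
Patterns do not match
Same pattern = No


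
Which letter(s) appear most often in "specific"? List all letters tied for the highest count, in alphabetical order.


Word: "specific"
Letter counts:
  'c': 2
  'e': 1
  'f': 1
  'i': 2
  'p': 1
  's': 1
Maximum count = 2
Most frequent = 'c', 'i' (2 times each)


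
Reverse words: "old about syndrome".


Original: "old about syndrome"
Words (1..n): old | about | syndrome
Reversed (n..1): syndrome | about | old
Result = "syndrome about old"


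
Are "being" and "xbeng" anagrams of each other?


Word 1: "being" → sorted: begin
Word 2: "xbeng" → sorted: begnx
Same letters? begin != begnx
Anagram = No


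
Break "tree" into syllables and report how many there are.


Word: "tree"
Syllable breakdown: tree
Counting: 1 part
= 1 syllable


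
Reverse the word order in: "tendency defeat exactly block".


Original: "tendency defeat exactly block"
Words (1..n): tendency | defeat | exactly | block
Reversed (n..1): block | exactly | defeat | tendency
Result = "block exactly defeat tendency"


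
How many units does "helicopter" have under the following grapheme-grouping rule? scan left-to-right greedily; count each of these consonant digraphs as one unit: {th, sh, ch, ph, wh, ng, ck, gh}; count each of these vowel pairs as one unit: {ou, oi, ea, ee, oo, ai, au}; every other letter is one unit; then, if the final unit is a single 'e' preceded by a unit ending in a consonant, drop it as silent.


Word: "helicopter" (10 letters)
Left-to-right scan:
  1. 'h' (letter)
  2. 'e' (letter)
  3. 'l' (letter)
  4. 'i' (letter)
  5. 'c' (letter)
  6. 'o' (letter)
  7. 'p' (letter)
  8. 't' (letter)
  9. 'e' (letter)
  10. 'r' (letter)
Units from scan: 10
Sound units = 10 units


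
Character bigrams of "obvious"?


Word: "obvious" (length 7)
Number of bigrams = 7 - 2 + 1 = 6
  Position 0: "ob"
  Position 1: "bv"
  Position 2: "vi"
  Position 3: "io"
  Position 4: "ou"
  Position 5: "us"
Bigrams = "ob", "bv", "vi", "io", "ou", "us"


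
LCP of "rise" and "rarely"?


Word 1: "rise"
Word 2: "rarely"
Comparing from start:
  Pos 0: 'r' == 'r'
  Pos 1: 'i' != 'a' (stop)
LCP = "r" (length 1)


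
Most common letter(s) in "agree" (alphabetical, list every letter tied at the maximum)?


Word: "agree"
Letter counts:
  'a': 1
  'e': 2
  'g': 1
  'r': 1
Maximum count = 2
Most frequent = 'e' (2 times each)


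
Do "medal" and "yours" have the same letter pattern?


Pattern of "medal": [0, 1, 2, 3, 4]
Pattern of "yours": [0, 1, 2, 3, 4]
Patterns match
Same pattern = Yes


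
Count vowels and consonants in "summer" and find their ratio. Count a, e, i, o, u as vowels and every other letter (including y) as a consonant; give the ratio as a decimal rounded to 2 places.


Word: "summer"
Vowels (a,e,i,o,u): 2
Consonants: 4
Ratio = 2/4
= 0.50


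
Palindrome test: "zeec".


Word: "zeec"
Reversed: "ceez"
Forward == Backward? zeec != ceez
Palindrome = No


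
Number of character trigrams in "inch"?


Word: "inch" (length 4)
Number of 3-grams = length - 3 + 1 = 4 - 3 + 1
= 2


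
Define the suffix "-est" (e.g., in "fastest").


Suffix: -est
As in: fastest -> fast + -est
Meaning = most


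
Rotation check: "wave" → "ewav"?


Word: "wave", Candidate: "ewav"
Method: check if candidate is substring of word+word
"wavewave" contains "ewav"? Yes
Is rotation = Yes


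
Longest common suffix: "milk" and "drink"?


Word 1: "milk"
Word 2: "drink"
Comparing from end:
  Pos -1: 'k' == 'k'
  Pos -2: 'l' != 'n' (stop)
LCS = "k" (length 1)


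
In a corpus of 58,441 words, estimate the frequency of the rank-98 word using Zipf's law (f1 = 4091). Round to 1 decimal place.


Zipf's law: f(r) = f(1) / r
f(1) = 4091
f(98) = 4091 / 98
= 41.7 occurrences


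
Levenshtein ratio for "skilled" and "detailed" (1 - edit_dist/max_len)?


Word 1: "skilled" (length 7)
Word 2: "detailed" (length 8)
One optimal edit sequence:
  1. insert 'd'  (+1)
  2. substitute 's' -> 'e'  (+1)
  3. substitute 'k' -> 't'  (+1)
  4. substitute 'i' -> 'a'  (+1)
  5. substitute 'l' -> 'i'  (+1)
  6. keep 'l'
  7. keep 'e'
  8. keep 'd'
Edit distance = 5
Max length = max(7, 8) = 8
Similarity = 1 - 5/8
= 0.3750


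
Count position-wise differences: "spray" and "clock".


Comparing character by character (same length = 5):
  Pos 0: 's' vs 'c' !=
  Pos 1: 'p' vs 'l' !=
  Pos 2: 'r' vs 'o' !=
  Pos 3: 'a' vs 'c' !=
  Pos 4: 'y' vs 'k' !=
Hamming distance = 5


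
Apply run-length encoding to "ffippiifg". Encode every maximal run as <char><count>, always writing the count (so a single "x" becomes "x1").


String: "ffippiifg"
Scanning for consecutive runs:
  'f' x 2
  'i' x 1
  'p' x 2
  'i' x 2
  'f' x 1
  'g' x 1
RLE = "f2i1p2i2f1g1"


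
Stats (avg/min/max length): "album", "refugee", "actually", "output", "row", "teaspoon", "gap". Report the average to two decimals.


Lengths: "album"=5, "refugee"=7, "actually"=8, "output"=6, "row"=3, "teaspoon"=8, "gap"=3
Sum = 40, Count = 7
Average = 40/7 = 5.71
= avg=5.71, min=3, max=8


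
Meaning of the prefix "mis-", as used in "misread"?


Prefix: mis-
Example: misread = mis- + read
Meaning = wrongly


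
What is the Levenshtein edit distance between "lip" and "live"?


Word 1: "lip" (length 3)
Word 2: "live" (length 4)
One optimal edit sequence (insert/delete/substitute each cost 1):
  1. keep 'l'
  2. keep 'i'
  3. insert 'v'  (+1)
  4. substitute 'p' -> 'e'  (+1)
Total edit operations: 2
Edit distance = 2


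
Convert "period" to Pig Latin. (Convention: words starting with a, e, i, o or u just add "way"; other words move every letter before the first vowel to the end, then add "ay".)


Word: "period"
Starts with consonant(s) → move to end, add 'ay'
Consonant cluster: "p"
Pig Latin = "eriodpay"


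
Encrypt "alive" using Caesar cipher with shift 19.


Word: "alive"
Shift: 19
Each letter → (letter + shift) mod 26:
  'a' (0) + 19 = 19 → 't'
  'l' (11) + 19 = 4 → 'e'
  'i' (8) + 19 = 1 → 'b'
  'v' (21) + 19 = 14 → 'o'
  'e' (4) + 19 = 23 → 'x'
Result = "tebox"


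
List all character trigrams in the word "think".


Word: "think" (length 5)
Number of trigrams = 5 - 3 + 1 = 3
  Position 0: "thi"
  Position 1: "hin"
  Position 2: "ink"
Trigrams = "thi", "hin", "ink"


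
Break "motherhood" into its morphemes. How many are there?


Word: "motherhood"
Morphemes: mother | -hood
Each morpheme carries meaning
= 2 morphemes


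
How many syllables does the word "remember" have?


Word: "remember"
Syllable breakdown: re | mem | ber
Counting: 3 parts
= 3 syllables


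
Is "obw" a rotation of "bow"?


Word: "bow", Candidate: "obw"
Method: check if candidate is substring of word+word
"bowbow" contains "obw"? No
Is rotation = No


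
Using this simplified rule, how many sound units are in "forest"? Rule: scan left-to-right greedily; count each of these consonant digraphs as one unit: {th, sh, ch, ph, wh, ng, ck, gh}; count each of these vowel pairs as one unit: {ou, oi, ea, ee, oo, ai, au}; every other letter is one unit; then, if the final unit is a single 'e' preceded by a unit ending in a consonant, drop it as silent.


Word: "forest" (6 letters)
Left-to-right scan:
  (1) 'f' (letter)
  (2) 'o' (letter)
  (3) 'r' (letter)
  (4) 'e' (letter)
  (5) 's' (letter)
  (6) 't' (letter)
Units from scan: 6
Sound units = 6 units


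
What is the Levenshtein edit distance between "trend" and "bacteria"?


Word 1: "trend" (length 5)
Word 2: "bacteria" (length 8)
One optimal edit sequence (insert/delete/substitute each cost 1):
  1. insert 'b'  (+1)
  2. insert 'a'  (+1)
  3. insert 'c'  (+1)
  4. keep 't'
  5. substitute 'r' -> 'e'  (+1)
  6. substitute 'e' -> 'r'  (+1)
  7. substitute 'n' -> 'i'  (+1)
  8. substitute 'd' -> 'a'  (+1)
Total edit operations: 7
Edit distance = 7


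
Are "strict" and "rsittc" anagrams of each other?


Word 1: "strict" → sorted: cirstt
Word 2: "rsittc" → sorted: cirstt
Same letters? cirstt == cirstt
Anagram = Yes


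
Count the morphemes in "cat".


Word: "cat"
Morphemes: cat
Each morpheme carries meaning
= 1 morpheme


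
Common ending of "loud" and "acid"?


Word 1: "loud"
Word 2: "acid"
Comparing from end:
  Pos -1: 'd' == 'd'
  Pos -2: 'u' != 'i' (stop)
LCS = "d" (length 1)


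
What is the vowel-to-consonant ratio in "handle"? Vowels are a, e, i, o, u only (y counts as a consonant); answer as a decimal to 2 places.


Word: "handle"
Vowels (a,e,i,o,u): 2
Consonants: 4
Ratio = 2/4
= 0.50


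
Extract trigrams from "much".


Word: "much" (length 4)
Number of trigrams = 4 - 3 + 1 = 2
  Position 0: "muc"
  Position 1: "uch"
Trigrams = "muc", "uch"


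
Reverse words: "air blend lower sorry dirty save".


Original: "air blend lower sorry dirty save"
Words (1..n): air | blend | lower | sorry | dirty | save
Reversed (n..1): save | dirty | sorry | lower | blend | air
Result = "save dirty sorry lower blend air"


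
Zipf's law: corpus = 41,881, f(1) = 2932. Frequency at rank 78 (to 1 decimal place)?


Zipf's law: f(r) = f(1) / r
f(1) = 2932
f(78) = 2932 / 78
= 37.6 occurrences


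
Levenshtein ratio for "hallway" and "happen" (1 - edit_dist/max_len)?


Word 1: "hallway" (length 7)
Word 2: "happen" (length 6)
One optimal edit sequence:
  1. keep 'h'
  2. keep 'a'
  3. delete 'l'  (+1)
  4. substitute 'l' -> 'p'  (+1)
  5. substitute 'w' -> 'p'  (+1)
  6. substitute 'a' -> 'e'  (+1)
  7. substitute 'y' -> 'n'  (+1)
Edit distance = 5
Max length = max(7, 6) = 7
Similarity = 1 - 5/7
= 0.2857


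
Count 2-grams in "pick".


Word: "pick" (length 4)
Number of 2-grams = length - 2 + 1 = 4 - 2 + 1
= 3


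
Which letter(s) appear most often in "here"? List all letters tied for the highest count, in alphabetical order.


Word: "here"
Letter counts:
  'e': 2
  'h': 1
  'r': 1
Maximum count = 2
Most frequent = 'e' (2 times each)


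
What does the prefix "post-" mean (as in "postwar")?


Prefix: post-
Example: postwar = post- + war
Meaning = after


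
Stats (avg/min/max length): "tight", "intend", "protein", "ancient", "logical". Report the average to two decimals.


Lengths: "tight"=5, "intend"=6, "protein"=7, "ancient"=7, "logical"=7
Sum = 32, Count = 5
Average = 32/5 = 6.40
= avg=6.40, min=5, max=7


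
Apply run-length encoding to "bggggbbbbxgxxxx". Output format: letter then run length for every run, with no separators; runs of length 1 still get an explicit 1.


String: "bggggbbbbxgxxxx"
Scanning for consecutive runs:
  'b' x 1
  'g' x 4
  'b' x 4
  'x' x 1
  'g' x 1
  'x' x 4
RLE = "b1g4b4x1g1x4"


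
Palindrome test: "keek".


Word: "keek"
Reversed: "keek"
Forward == Backward? keek == keek
Palindrome = Yes


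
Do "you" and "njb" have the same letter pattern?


Pattern of "you": [0, 1, 2]
Pattern of "njb": [0, 1, 2]
Patterns match
Same pattern = Yes


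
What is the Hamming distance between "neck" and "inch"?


Comparing character by character (same length = 4):
  Pos 0: 'n' vs 'i' !=
  Pos 1: 'e' vs 'n' !=
  Pos 2: 'c' vs 'c' =
  Pos 3: 'k' vs 'h' !=
Hamming distance = 3


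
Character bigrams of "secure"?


Word: "secure" (length 6)
Number of bigrams = 6 - 2 + 1 = 5
  Position 0: "se"
  Position 1: "ec"
  Position 2: "cu"
  Position 3: "ur"
  Position 4: "re"
Bigrams = "se", "ec", "cu", "ur", "re"


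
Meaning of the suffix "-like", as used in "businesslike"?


Suffix: -like
Example: businesslike (business + -like)
Meaning = resembling


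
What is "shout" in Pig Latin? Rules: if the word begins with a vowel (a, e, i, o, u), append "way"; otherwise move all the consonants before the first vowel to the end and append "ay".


Word: "shout"
Starts with consonant(s) → move to end, add 'ay'
Consonant cluster: "sh"
Pig Latin = "outshay"


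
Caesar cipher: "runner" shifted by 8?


Word: "runner"
Shift: 8
Each letter → (letter + shift) mod 26:
  'r' (17) + 8 = 25 → 'z'
  'u' (20) + 8 = 2 → 'c'
  'n' (13) + 8 = 21 → 'v'
  'n' (13) + 8 = 21 → 'v'
  'e' (4) + 8 = 12 → 'm'
  'r' (17) + 8 = 25 → 'z'
Result = "zcvvmz"


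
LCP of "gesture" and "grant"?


Word 1: "gesture"
Word 2: "grant"
Comparing from start:
  Pos 0: 'g' == 'g'
  Pos 1: 'e' != 'r' (stop)
LCP = "g" (length 1)


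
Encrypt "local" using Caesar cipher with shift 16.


Word: "local"
Shift: 16
Each letter → (letter + shift) mod 26:
  'l' (11) + 16 = 1 → 'b'
  'o' (14) + 16 = 4 → 'e'
  'c' (2) + 16 = 18 → 's'
  'a' (0) + 16 = 16 → 'q'
  'l' (11) + 16 = 1 → 'b'
Result = "besqb"


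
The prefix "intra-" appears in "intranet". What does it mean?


Prefix: intra-
Example: intranet = intra- + net
Meaning = within


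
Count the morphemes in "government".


Word: "government"
Morphemes: govern | -ment
Each morpheme carries meaning
= 2 morphemes


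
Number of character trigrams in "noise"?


Word: "noise" (length 5)
Number of 3-grams = length - 3 + 1 = 5 - 3 + 1
= 3


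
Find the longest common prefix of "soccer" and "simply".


Word 1: "soccer"
Word 2: "simply"
Comparing from start:
  Pos 0: 's' == 's'
  Pos 1: 'o' != 'i' (stop)
LCP = "s" (length 1)


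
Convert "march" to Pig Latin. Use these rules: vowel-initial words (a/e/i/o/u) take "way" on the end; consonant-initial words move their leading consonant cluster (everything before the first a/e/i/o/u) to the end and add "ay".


Word: "march"
Starts with consonant(s) → move to end, add 'ay'
Consonant cluster: "m"
Pig Latin = "archmay"


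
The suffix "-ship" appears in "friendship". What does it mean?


Suffix: -ship
As in: friendship -> friend + -ship
Meaning = state / position


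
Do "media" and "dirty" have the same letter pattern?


Pattern of "media": [0, 1, 2, 3, 4]
Pattern of "dirty": [0, 1, 2, 3, 4]
Patterns match
Same pattern = Yes


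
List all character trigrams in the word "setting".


Word: "setting" (length 7)
Number of trigrams = 7 - 3 + 1 = 5
  Position 0: "set"
  Position 1: "ett"
  Position 2: "tti"
  Position 3: "tin"
  Position 4: "ing"
Trigrams = "set", "ett", "tti", "tin", "ing"


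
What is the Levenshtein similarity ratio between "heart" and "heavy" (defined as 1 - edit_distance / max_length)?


Word 1: "heart" (length 5)
Word 2: "heavy" (length 5)
One optimal edit sequence:
  1. keep 'h'
  2. keep 'e'
  3. keep 'a'
  4. substitute 'r' -> 'v'  (+1)
  5. substitute 't' -> 'y'  (+1)
Edit distance = 2
Max length = max(5, 5) = 5
Similarity = 1 - 2/5
= 0.6000


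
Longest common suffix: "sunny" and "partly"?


Word 1: "sunny"
Word 2: "partly"
Comparing from end:
  Pos -1: 'y' == 'y'
  Pos -2: 'n' != 'l' (stop)
LCS = "y" (length 1)


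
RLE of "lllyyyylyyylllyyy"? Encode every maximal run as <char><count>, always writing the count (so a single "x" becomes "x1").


String: "lllyyyylyyylllyyy"
Scanning for consecutive runs:
  'l' x 3
  'y' x 4
  'l' x 1
  'y' x 3
  'l' x 3
  'y' x 3
RLE = "l3y4l1y3l3y3"


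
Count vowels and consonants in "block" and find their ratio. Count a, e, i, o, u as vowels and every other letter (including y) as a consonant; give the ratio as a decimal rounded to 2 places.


Word: "block"
Vowels (a,e,i,o,u): 1
Consonants: 4
Ratio = 1/4
= 0.25


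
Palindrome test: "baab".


Word: "baab"
Reversed: "baab"
Forward == Backward? baab == baab
Palindrome = Yes


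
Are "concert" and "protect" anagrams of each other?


Word 1: "concert" → sorted: ccenort
Word 2: "protect" → sorted: ceoprtt
Same letters? ccenort != ceoprtt
Anagram = No


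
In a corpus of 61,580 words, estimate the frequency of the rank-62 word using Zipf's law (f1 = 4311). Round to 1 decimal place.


Zipf's law: f(r) = f(1) / r
f(1) = 4311
f(62) = 4311 / 62
= 69.5 occurrences


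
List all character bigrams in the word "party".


Word: "party" (length 5)
Number of bigrams = 5 - 2 + 1 = 4
  Position 0: "pa"
  Position 1: "ar"
  Position 2: "rt"
  Position 3: "ty"
Bigrams = "pa", "ar", "rt", "ty"


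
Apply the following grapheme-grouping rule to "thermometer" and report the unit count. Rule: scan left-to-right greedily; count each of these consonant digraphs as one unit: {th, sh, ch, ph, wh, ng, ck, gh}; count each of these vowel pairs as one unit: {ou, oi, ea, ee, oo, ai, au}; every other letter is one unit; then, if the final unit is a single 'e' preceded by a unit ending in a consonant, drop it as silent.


Word: "thermometer" (11 letters)
Left-to-right scan:
  1. 'th' (digraph)
  2. 'e' (letter)
  3. 'r' (letter)
  4. 'm' (letter)
  5. 'o' (letter)
  6. 'm' (letter)
  7. 'e' (letter)
  8. 't' (letter)
  9. 'e' (letter)
  10. 'r' (letter)
Units from scan: 10
Sound units = 10 units


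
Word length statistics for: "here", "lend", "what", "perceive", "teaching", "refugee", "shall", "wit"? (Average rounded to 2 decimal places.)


Lengths: "here"=4, "lend"=4, "what"=4, "perceive"=8, "teaching"=8, "refugee"=7, "shall"=5, "wit"=3
Sum = 43, Count = 8
Average = 43/8 = 5.38
= avg=5.38, min=3, max=8


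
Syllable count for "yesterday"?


Word: "yesterday"
Syllable breakdown: yes | ter | day
Counting: 3 parts
= 3 syllables


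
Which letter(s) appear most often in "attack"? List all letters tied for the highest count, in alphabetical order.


Word: "attack"
Letter counts:
  'a': 2
  'c': 1
  'k': 1
  't': 2
Maximum count = 2
Most frequent = 'a', 't' (2 times each)


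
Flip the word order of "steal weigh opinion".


Original: "steal weigh opinion"
Words (1..n): steal | weigh | opinion
Reversed (n..1): opinion | weigh | steal
Result = "opinion weigh steal"


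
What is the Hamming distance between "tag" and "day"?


Comparing character by character (same length = 3):
  Pos 0: 't' vs 'd' !=
  Pos 1: 'a' vs 'a' =
  Pos 2: 'g' vs 'y' !=
Hamming distance = 2


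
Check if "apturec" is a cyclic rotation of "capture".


Word: "capture", Candidate: "apturec"
Method: check if candidate is substring of word+word
"capturecapture" contains "apturec"? Yes
Is rotation = Yes


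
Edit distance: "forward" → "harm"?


Word 1: "forward" (length 7)
Word 2: "harm" (length 4)
One optimal edit sequence (insert/delete/substitute each cost 1):
  1. delete 'f'  (+1)
  2. delete 'o'  (+1)
  3. delete 'r'  (+1)
  4. substitute 'w' -> 'h'  (+1)
  5. keep 'a'
  6. keep 'r'
  7. substitute 'd' -> 'm'  (+1)
Total edit operations: 5
Edit distance = 5


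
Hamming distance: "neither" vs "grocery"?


Comparing character by character (same length = 7):
  Pos 0: 'n' vs 'g' !=
  Pos 1: 'e' vs 'r' !=
  Pos 2: 'i' vs 'o' !=
  Pos 3: 't' vs 'c' !=
  Pos 4: 'h' vs 'e' !=
  Pos 5: 'e' vs 'r' !=
  Pos 6: 'r' vs 'y' !=
Hamming distance = 7


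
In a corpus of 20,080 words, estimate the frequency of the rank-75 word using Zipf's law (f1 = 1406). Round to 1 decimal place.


Zipf's law: f(r) = f(1) / r
f(1) = 1406
f(75) = 1406 / 75
= 18.7 occurrences


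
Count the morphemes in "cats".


Word: "cats"
Morphemes: cat | -s
Each morpheme carries meaning
= 2 morphemes


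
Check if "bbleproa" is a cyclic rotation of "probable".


Word: "probable", Candidate: "bbleproa"
Method: check if candidate is substring of word+word
"probableprobable" contains "bbleproa"? No
Is rotation = No


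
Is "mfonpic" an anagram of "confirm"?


Word 1: "confirm" → sorted: cfimnor
Word 2: "mfonpic" → sorted: cfimnop
Same letters? cfimnor != cfimnop
Anagram = No


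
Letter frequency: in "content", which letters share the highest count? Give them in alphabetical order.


Word: "content"
Letter counts:
  'c': 1
  'e': 1
  'n': 2
  'o': 1
  't': 2
Maximum count = 2
Most frequent = 'n', 't' (2 times each)


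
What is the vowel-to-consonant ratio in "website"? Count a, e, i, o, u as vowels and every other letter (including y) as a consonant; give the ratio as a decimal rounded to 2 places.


Word: "website"
Vowels (a,e,i,o,u): 3
Consonants: 4
Ratio = 3/4
= 0.75


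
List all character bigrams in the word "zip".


Word: "zip" (length 3)
Number of bigrams = 3 - 2 + 1 = 2
  Position 0: "zi"
  Position 1: "ip"
Bigrams = "zi", "ip"


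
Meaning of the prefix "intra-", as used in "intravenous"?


Prefix: intra-
Example: intravenous = intra- + venous
Meaning = within


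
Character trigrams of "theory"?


Word: "theory" (length 6)
Number of trigrams = 6 - 3 + 1 = 4
  Position 0: "the"
  Position 1: "heo"
  Position 2: "eor"
  Position 3: "ory"
Trigrams = "the", "heo", "eor", "ory"
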